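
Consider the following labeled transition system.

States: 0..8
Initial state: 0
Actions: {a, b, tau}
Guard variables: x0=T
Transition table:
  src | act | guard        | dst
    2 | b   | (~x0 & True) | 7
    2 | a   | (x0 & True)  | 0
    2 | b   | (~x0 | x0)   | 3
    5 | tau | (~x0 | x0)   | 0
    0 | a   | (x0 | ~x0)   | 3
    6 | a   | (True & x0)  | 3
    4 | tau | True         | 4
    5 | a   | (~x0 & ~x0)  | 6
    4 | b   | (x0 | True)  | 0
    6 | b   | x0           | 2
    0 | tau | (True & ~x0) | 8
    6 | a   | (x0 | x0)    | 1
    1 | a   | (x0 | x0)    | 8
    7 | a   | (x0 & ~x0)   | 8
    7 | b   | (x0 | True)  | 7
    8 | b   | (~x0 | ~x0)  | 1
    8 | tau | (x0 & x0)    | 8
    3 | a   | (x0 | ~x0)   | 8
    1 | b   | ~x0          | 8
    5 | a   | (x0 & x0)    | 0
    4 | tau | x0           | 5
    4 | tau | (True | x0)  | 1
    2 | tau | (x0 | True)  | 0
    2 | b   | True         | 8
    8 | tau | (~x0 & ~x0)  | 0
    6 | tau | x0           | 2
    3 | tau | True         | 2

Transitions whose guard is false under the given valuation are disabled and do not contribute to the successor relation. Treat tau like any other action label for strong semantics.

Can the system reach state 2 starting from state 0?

After dropping false guards: 20 live edges.
depth 0: {0}
depth 1: {3}  now seen {0,3}
depth 2: {2,8}  now seen {0,2,3,8}
Reach set: {0,2,3,8}
trace reaching 2: a·tau

Answer: REACHABLE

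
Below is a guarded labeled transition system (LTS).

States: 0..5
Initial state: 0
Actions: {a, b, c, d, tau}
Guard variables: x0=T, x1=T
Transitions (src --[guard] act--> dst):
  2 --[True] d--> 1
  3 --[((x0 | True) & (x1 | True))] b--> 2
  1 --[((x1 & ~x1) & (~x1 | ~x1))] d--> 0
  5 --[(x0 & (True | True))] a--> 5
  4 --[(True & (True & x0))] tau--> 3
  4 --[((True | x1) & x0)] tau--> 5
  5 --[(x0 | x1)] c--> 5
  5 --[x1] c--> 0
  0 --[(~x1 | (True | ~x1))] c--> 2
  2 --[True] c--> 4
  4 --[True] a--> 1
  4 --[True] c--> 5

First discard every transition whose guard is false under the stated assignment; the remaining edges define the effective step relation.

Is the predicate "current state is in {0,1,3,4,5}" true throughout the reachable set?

Answer: INVARIANT VIOLATED at state 2

Working:
Safe = {0,1,3,4,5}
Reachable = {0,1,2,3,4,5}
  0: ok
  1: ok
  2: ✗ unsafe
  3: ok
  4: ok
  5: ok
witness against invariant: c → 2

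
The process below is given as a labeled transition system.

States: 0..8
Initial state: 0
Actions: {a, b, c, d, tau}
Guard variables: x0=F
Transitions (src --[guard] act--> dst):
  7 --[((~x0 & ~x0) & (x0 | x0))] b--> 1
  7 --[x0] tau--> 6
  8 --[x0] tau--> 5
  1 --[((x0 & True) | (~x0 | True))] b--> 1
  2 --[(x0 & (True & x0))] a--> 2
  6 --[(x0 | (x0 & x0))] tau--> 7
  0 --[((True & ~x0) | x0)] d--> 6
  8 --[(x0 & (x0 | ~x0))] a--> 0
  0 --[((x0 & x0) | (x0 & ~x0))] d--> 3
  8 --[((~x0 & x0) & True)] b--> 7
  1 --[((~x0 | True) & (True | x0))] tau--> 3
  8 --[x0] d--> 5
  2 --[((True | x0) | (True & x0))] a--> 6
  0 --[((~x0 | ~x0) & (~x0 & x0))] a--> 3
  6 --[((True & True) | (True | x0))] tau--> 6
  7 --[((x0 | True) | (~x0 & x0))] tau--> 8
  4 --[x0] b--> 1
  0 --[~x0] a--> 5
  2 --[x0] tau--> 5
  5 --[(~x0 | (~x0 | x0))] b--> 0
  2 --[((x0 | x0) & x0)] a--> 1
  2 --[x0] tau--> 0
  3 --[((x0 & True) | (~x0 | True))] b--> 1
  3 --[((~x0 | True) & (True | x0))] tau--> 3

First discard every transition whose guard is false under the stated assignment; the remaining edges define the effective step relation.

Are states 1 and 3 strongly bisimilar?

Bisimulation quotient by refinement:
  P[0] = {{0,1,2,3,4,5,6,7,8}}
  P[1] = {{0},{1,3},{2},{4,8},{5},{6,7}}
  P[2] = {{0},{1,3},{2},{4,8},{5},{6},{7}}
stable after 3 split(s): 7 block(s)
class of 1: {1,3}; class of 3: {1,3}

Answer: BISIMILAR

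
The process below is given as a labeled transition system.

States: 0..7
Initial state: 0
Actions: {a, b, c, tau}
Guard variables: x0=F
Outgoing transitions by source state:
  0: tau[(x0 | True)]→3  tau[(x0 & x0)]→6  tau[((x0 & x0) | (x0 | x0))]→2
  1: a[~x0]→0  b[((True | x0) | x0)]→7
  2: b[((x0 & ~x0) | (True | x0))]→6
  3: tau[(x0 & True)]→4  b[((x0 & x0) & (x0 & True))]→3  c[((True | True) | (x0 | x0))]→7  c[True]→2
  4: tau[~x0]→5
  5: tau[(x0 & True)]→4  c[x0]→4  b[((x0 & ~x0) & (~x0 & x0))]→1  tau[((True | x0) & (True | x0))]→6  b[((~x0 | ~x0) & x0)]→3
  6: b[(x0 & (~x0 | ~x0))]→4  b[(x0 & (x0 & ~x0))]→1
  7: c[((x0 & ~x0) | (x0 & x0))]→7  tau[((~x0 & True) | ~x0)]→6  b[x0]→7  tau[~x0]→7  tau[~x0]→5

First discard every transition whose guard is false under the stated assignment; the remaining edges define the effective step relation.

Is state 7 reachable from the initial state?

Guard filter leaves 11 enabled edge(s).
Layer 0: {0}
Layer 1: {3}  total {0,3}
Layer 2: {2,7}  total {0,2,3,7}
Layer 3: {5,6}  total {0,2,3,5,6,7}
Reachable = {0,2,3,5,6,7}
witness 7: tau·c

Answer: REACHABLE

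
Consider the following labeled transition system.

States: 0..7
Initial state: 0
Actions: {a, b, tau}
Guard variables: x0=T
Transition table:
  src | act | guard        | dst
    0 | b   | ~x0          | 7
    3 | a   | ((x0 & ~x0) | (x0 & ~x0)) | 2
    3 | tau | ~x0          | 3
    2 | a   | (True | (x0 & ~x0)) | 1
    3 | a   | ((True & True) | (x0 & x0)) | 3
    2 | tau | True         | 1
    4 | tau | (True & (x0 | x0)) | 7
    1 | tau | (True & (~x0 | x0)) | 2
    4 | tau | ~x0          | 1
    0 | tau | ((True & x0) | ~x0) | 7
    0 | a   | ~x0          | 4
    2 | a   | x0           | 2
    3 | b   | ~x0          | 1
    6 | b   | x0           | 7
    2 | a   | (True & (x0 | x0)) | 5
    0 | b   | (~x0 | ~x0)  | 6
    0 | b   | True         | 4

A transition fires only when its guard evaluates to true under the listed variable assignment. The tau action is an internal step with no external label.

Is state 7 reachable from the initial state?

Answer: REACHABLE

Analysis:
After dropping false guards: 10 live edges.
depth 0: {0}
depth 1: {4,7}  cumulative {0,4,7}
Reachable = {0,4,7}
trace reaching 7: tau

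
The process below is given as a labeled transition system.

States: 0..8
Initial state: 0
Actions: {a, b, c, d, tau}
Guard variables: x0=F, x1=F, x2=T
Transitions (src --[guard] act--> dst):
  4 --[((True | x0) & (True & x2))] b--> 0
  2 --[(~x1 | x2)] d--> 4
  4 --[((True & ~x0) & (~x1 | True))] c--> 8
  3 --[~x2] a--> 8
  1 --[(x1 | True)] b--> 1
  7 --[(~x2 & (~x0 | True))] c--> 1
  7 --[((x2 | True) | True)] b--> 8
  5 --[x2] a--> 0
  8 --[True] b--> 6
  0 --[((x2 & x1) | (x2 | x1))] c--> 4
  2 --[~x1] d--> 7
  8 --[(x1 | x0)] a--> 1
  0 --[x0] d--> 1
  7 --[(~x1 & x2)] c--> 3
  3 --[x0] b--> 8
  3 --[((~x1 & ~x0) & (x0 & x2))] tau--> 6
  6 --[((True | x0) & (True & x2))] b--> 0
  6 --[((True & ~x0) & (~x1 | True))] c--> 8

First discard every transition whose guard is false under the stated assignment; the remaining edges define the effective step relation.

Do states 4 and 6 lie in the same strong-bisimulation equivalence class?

Bisimulation quotient by refinement:
  round 0: {{0,1,2,3,4,5,6,7,8}}
  round 1: {{0},{1,8},{2},{3},{4,6,7},{5}}
  round 2: {{0},{1},{2},{3},{4,6},{5},{7},{8}}
8 equivalence class(es) (converged in 3)
class of 4: {4,6}; class of 6: {4,6}

Answer: BISIMILAR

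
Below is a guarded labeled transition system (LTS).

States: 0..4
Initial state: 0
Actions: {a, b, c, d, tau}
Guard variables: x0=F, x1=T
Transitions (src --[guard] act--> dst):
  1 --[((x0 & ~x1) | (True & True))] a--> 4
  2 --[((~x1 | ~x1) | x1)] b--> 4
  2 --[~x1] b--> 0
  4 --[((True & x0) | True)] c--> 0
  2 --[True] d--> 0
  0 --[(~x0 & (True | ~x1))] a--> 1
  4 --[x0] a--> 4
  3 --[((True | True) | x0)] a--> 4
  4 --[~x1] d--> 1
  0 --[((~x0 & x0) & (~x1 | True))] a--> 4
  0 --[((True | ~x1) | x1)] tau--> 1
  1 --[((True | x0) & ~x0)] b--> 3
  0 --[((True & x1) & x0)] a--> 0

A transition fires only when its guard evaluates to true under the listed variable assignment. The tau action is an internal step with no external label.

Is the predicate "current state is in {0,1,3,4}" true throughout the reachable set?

Answer: INVARIANT HOLDS

Trace:
Inv-set: {0,1,3,4}
R = {0,1,3,4}
  0: ok
  1: ok
  3: ok
  4: ok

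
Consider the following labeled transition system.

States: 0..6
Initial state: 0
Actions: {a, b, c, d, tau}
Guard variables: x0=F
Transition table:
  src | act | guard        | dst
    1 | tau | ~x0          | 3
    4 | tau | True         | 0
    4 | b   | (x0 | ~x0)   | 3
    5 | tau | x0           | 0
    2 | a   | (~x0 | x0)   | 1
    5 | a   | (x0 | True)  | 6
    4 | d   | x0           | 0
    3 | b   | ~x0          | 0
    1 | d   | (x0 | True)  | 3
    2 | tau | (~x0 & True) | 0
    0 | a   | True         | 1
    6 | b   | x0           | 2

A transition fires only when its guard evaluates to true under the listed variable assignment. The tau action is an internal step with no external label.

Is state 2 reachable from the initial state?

Answer: UNREACHABLE

Analysis:
After dropping false guards: 9 live edges.
Layer 0: {0}
Layer 1: {1}  now seen {0,1}
Layer 2: {3}  now seen {0,1,3}
R = {0,1,3}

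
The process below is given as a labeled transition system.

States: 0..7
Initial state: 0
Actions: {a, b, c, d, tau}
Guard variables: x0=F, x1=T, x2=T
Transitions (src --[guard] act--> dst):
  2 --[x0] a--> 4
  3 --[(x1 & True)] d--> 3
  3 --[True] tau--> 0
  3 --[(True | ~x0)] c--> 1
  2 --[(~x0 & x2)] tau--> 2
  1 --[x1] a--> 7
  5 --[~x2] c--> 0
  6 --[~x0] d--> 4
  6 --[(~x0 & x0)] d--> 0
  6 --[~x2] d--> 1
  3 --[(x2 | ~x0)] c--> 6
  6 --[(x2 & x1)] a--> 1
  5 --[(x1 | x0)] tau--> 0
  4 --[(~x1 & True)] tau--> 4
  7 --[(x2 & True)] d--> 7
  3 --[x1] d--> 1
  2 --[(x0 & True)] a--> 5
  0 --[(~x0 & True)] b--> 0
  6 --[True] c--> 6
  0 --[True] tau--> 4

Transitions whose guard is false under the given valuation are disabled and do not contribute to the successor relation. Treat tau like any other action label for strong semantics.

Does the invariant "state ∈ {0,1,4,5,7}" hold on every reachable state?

Allowed set {0,1,4,5,7}
Reachable = {0,4}
  0: ✓
  4: ✓

Answer: INVARIANT HOLDS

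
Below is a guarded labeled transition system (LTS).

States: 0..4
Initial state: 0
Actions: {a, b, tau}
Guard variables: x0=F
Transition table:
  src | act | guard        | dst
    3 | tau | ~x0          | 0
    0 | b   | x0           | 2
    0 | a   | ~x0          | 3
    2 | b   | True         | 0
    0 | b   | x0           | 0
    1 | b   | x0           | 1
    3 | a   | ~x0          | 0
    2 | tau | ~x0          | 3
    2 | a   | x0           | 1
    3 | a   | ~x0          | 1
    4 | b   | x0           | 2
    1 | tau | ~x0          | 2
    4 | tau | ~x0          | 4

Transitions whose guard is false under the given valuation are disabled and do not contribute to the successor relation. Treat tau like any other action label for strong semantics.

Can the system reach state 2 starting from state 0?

Answer: REACHABLE

Analysis:
After dropping false guards: 8 live edges.
Layer 0: {0}
Layer 1: {3}  cumulative {0,3}
Layer 2: {1}  cumulative {0,1,3}
Layer 3: {2}  cumulative {0,1,2,3}
Reachable = {0,1,2,3}
trace reaching 2: a·a·tau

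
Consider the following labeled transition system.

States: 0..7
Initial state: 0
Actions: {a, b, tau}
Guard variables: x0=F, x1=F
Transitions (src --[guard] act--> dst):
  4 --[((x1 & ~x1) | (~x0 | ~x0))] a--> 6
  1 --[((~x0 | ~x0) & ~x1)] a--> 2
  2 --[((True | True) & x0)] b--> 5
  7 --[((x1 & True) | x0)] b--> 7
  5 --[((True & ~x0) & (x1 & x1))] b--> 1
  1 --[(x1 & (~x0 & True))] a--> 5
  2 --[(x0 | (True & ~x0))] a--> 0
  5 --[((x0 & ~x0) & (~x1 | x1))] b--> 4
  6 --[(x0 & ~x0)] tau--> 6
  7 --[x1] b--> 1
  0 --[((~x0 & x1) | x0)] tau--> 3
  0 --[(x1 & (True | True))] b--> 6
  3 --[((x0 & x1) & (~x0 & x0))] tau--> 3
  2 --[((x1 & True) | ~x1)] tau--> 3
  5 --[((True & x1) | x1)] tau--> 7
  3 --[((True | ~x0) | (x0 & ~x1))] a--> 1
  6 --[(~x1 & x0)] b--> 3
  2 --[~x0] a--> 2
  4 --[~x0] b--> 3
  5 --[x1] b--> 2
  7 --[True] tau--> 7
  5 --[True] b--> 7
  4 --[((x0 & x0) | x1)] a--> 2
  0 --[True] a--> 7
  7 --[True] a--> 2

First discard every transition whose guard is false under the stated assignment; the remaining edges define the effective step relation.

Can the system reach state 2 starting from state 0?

Guard filter leaves 11 enabled edge(s).
L0 = {0}
L1 = {7}  cumulative {0,7}
L2 = {2}  cumulative {0,2,7}
L3 = {3}  cumulative {0,2,3,7}
L4 = {1}  cumulative {0,1,2,3,7}
Reachable = {0,1,2,3,7}
Path to 2: a·a

Answer: REACHABLE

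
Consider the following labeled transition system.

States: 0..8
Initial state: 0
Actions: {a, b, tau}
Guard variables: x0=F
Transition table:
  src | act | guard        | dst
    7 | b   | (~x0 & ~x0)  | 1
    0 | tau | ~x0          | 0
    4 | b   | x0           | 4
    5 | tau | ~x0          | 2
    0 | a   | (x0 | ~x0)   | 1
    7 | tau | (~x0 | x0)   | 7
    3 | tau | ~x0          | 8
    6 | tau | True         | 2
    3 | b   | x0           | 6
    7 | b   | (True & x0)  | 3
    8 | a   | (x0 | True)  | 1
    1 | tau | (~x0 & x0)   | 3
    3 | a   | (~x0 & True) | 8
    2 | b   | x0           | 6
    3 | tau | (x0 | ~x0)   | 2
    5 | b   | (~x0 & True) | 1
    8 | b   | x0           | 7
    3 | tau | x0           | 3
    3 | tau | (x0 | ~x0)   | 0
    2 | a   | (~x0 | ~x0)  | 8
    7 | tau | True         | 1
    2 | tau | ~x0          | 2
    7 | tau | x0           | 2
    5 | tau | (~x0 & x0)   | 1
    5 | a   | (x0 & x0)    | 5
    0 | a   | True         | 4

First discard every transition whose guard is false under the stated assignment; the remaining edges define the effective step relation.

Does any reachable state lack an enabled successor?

Answer: DEADLOCK at state 1

Trace:
Reach set: {0,1,4}
  0: a→1  a→4  tau→0  [3 exit(s)]
  1: ∅  [STUCK]
  4: ∅  [STUCK]
witness 1: a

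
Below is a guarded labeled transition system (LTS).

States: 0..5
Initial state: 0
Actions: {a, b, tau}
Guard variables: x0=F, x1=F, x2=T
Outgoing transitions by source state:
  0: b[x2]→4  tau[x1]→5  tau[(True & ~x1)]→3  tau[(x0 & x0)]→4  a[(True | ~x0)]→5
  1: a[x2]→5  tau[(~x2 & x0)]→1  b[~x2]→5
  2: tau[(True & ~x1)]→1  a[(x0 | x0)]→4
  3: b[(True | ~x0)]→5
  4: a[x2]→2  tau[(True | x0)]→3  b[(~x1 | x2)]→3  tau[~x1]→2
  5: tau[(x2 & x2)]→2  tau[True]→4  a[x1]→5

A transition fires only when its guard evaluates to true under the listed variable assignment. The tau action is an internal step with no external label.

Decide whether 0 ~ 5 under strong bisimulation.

Answer: NOT BISIMILAR

Working:
Refine partition for ~:
  P[0] = {{0,1,2,3,4,5}}
  P[1] = {{0,4},{1},{2,5},{3}}
  P[2] = {{0},{1},{2},{3},{4},{5}}
Fixed point at round 3; 6 class(es).
0∈{0}, 5∈{5}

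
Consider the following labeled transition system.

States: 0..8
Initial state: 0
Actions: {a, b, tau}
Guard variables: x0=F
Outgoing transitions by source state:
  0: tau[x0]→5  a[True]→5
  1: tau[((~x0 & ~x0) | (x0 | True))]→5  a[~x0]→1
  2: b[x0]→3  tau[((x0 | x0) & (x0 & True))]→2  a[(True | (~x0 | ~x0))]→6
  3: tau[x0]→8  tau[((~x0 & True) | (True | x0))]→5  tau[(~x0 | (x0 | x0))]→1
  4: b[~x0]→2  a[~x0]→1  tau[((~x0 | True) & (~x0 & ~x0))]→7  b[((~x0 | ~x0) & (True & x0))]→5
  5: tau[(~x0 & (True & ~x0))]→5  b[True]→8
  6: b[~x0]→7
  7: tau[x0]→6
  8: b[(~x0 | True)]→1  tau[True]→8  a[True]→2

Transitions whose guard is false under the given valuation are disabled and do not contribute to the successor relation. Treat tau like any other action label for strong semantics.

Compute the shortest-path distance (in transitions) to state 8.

Answer: 2

Analysis:
Breadth-first toward 8:
  Layer 0: {0}
  Layer 1: {5}
  Layer 2: {8}
first hit 8 at d=2 via a·b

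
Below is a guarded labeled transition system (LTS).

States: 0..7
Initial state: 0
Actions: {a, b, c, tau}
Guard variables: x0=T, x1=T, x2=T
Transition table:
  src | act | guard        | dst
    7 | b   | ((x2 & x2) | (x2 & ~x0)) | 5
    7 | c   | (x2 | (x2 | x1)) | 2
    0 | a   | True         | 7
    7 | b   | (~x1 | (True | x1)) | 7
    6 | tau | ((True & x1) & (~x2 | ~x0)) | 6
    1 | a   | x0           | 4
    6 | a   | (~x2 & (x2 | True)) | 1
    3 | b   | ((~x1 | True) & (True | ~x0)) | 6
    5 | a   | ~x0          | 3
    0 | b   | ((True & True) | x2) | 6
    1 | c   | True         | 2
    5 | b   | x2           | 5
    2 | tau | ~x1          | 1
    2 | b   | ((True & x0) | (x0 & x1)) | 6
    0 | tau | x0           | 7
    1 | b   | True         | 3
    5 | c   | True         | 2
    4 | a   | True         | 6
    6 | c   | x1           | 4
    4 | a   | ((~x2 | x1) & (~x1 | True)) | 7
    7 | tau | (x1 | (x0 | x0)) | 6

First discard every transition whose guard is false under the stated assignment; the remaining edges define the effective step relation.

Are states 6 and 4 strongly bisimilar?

Compute ~ classes (split until stable):
  P[0] = {{0,1,2,3,4,5,6,7}}
  P[1] = {{0},{1},{2,3},{4},{5},{6},{7}}
Fixed point at round 2; 7 class(es).
[6]={6}  [4]={4}

Answer: NOT BISIMILAR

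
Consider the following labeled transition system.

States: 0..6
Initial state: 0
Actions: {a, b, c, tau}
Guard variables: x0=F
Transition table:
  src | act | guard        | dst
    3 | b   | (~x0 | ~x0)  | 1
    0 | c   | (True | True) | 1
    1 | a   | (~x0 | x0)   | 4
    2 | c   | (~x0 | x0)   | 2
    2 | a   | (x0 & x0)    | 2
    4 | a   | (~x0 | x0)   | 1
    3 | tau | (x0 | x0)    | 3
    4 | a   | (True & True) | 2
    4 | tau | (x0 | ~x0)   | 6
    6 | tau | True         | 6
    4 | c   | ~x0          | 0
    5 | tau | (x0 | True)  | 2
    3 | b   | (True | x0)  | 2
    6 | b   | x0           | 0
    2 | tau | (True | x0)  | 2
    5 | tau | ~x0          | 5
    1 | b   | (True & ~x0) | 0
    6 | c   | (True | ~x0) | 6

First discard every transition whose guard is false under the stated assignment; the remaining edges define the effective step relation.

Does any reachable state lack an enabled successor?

Reach set: {0,1,2,4,6}
  0: c→1  [1 exit(s)]
  1: a→4  b→0  [2 exit(s)]
  2: c→2  tau→2  [2 exit(s)]
  4: a→1  a→2  c→0  tau→6  [4 exit(s)]
  6: c→6  tau→6  [2 exit(s)]

Answer: DEADLOCK-FREE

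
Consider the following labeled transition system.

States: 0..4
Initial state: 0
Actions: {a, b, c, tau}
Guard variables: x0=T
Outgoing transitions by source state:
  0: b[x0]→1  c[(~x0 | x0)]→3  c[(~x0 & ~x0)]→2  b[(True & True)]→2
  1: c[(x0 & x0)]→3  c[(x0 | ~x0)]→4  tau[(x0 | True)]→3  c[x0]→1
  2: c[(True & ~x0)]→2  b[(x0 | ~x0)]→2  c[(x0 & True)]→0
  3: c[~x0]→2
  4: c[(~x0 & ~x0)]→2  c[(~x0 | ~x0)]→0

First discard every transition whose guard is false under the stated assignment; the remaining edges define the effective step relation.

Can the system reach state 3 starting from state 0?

After dropping false guards: 9 live edges.
depth 0: {0}
depth 1: {1,2,3}  cumulative {0,1,2,3}
depth 2: {4}  cumulative {0,1,2,3,4}
Reach set: {0,1,2,3,4}
trace reaching 3: c

Answer: REACHABLE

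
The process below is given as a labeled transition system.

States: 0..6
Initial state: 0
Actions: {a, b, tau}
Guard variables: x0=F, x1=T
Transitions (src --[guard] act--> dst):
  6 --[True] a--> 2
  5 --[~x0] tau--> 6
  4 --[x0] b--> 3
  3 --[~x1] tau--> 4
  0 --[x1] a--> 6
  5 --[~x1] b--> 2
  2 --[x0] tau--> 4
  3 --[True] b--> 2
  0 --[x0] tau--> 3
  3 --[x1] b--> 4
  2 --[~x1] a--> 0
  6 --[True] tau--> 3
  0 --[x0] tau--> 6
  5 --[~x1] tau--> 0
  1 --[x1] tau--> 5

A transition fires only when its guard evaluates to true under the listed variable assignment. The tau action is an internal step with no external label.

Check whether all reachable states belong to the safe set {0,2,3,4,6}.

Allowed set {0,2,3,4,6}
Reachable = {0,2,3,4,6}
  0: safe
  2: safe
  3: safe
  4: safe
  6: safe

Answer: INVARIANT HOLDS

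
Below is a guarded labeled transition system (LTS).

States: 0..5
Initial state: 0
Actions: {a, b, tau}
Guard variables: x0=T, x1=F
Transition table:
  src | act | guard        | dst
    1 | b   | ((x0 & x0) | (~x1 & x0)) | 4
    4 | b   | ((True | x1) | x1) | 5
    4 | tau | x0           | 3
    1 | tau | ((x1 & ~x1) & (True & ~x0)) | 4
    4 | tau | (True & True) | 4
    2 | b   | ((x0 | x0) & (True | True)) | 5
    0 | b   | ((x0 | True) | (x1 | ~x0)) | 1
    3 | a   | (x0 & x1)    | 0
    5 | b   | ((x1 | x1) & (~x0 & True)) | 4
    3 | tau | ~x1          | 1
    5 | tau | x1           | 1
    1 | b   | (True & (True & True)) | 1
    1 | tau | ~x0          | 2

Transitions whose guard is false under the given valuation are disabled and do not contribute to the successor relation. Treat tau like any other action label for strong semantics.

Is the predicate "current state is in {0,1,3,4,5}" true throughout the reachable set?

Safe = {0,1,3,4,5}
Reach set: {0,1,3,4,5}
  0: ok
  1: ok
  3: ok
  4: ok
  5: ok

Answer: INVARIANT HOLDS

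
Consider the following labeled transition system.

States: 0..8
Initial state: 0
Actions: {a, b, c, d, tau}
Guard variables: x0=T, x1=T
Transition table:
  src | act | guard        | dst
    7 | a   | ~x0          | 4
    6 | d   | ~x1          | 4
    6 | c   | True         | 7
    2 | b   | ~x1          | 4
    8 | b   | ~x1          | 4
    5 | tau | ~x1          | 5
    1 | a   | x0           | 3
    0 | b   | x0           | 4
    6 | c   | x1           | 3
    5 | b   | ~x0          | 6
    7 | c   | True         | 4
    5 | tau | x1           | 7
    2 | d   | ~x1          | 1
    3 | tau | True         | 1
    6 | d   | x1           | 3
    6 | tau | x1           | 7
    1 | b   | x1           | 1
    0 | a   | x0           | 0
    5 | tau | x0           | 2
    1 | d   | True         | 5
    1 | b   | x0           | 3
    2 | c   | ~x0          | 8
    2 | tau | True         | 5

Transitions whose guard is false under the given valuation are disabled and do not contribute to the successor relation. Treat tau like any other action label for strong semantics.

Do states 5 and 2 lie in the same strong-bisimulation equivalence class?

Refine partition for ~:
  round 0: {{0,1,2,3,4,5,6,7,8}}
  round 1: {{0},{1},{2,3,5},{4,8},{6},{7}}
  round 2: {{0},{1},{2},{3},{4,8},{5},{6},{7}}
Fixed point at round 3; 8 class(es).
[5]={5}  [2]={2}

Answer: NOT BISIMILAR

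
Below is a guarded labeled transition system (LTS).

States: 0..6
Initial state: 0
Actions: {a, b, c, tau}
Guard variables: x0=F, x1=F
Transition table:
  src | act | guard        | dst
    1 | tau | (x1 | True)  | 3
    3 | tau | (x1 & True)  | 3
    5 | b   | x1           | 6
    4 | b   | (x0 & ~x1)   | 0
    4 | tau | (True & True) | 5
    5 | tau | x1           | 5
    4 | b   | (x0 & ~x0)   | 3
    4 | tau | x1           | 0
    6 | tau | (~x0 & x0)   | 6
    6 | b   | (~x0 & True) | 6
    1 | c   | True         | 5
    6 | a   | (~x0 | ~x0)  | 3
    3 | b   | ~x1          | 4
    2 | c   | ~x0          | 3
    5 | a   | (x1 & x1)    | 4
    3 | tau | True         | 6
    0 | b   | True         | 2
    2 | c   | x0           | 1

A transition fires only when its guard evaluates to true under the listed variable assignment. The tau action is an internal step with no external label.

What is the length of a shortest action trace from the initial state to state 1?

BFS to 1:
  L0 = {0}
  L1 = {2}
  L2 = {3}
  L3 = {4,6}
  L4 = {5}
1 never appears.

Answer: UNREACHABLE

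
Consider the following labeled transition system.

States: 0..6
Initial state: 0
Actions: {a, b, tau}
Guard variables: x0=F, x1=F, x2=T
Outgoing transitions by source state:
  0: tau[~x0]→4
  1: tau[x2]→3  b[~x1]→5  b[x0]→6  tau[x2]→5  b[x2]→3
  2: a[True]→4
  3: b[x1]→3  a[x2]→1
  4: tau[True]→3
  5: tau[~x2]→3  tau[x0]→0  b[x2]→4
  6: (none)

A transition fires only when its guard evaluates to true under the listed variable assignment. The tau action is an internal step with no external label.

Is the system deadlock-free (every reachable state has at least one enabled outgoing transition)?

Answer: DEADLOCK-FREE

Working:
Reach set: {0,1,3,4,5}
  0: tau→4  [deg 1]
  1: b→3  b→5  tau→3  tau→5  [deg 4]
  3: a→1  [deg 1]
  4: tau→3  [deg 1]
  5: b→4  [deg 1]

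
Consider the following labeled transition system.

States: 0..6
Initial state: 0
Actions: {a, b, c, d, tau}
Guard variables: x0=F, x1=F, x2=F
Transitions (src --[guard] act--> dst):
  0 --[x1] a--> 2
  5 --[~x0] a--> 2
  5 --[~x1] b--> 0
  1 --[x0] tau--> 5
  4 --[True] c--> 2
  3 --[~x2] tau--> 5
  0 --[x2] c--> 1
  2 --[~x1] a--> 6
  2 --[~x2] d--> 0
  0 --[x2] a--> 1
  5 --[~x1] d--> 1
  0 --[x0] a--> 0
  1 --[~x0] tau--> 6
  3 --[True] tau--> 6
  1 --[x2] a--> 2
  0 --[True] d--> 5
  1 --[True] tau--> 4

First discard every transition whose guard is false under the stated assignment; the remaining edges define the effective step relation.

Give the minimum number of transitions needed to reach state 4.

Answer: 3

Trace:
BFS to 4:
  L0 = {0}
  L1 = {5}
  L2 = {1,2}
  L3 = {4,6}
4 enters at depth 3; path d·d·tau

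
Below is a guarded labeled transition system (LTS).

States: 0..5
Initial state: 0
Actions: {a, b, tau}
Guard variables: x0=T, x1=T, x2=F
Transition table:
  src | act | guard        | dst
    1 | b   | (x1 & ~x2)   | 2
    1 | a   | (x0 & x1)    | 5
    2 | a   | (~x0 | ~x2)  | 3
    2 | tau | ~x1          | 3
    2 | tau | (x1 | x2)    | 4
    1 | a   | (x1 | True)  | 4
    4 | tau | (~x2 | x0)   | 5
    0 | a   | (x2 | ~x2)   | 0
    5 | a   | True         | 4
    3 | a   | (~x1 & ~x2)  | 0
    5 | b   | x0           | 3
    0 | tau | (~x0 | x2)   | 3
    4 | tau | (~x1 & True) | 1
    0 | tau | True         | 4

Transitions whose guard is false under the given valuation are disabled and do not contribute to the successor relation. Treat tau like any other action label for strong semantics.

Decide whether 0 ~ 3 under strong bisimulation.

Bisimulation quotient by refinement:
  round 0: {{0,1,2,3,4,5}}
  round 1: {{0,2},{1,5},{3},{4}}
  round 2: {{0},{1},{2},{3},{4},{5}}
6 equivalence class(es) (converged in 3)
class of 0: {0}; class of 3: {3}

Answer: NOT BISIMILAR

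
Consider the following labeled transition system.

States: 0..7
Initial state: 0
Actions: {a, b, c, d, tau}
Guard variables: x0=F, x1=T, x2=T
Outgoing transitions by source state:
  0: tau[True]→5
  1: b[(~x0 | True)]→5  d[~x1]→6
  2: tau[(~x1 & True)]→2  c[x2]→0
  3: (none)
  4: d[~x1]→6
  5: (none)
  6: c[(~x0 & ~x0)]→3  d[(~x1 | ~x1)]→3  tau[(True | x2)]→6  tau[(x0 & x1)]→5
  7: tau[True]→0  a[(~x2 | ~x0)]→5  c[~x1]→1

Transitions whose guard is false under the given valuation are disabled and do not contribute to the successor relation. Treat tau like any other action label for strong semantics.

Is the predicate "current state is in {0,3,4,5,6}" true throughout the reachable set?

Answer: INVARIANT HOLDS

Trace:
Safe = {0,3,4,5,6}
R = {0,5}
  0: safe
  5: safe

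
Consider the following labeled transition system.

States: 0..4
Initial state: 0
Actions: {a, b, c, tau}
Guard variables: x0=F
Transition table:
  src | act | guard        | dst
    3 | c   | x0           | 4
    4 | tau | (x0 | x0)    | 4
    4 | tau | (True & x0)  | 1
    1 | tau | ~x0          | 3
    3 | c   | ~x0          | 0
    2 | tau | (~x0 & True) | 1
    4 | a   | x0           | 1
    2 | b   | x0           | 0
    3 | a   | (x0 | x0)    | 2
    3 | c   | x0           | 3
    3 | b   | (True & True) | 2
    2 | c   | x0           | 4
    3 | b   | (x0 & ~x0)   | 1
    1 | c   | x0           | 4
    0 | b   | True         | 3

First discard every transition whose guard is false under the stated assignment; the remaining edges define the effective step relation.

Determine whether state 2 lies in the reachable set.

Guard filter leaves 5 enabled edge(s).
depth 0: {0}
depth 1: {3}  cumulative {0,3}
depth 2: {2}  cumulative {0,2,3}
depth 3: {1}  cumulative {0,1,2,3}
Reach set: {0,1,2,3}
witness 2: b·b

Answer: REACHABLE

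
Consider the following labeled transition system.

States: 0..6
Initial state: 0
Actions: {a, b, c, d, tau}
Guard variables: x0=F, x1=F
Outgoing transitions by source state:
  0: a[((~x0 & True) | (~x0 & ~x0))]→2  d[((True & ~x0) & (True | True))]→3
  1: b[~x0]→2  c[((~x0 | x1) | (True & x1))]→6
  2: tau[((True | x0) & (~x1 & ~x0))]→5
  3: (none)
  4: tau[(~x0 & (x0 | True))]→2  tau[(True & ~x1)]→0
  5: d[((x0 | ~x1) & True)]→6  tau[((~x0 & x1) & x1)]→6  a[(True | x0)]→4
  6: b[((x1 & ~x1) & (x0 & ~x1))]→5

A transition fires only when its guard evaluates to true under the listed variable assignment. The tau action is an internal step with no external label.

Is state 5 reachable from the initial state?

After dropping false guards: 9 live edges.
L0 = {0}
L1 = {2,3}  total {0,2,3}
L2 = {5}  total {0,2,3,5}
L3 = {4,6}  total {0,2,3,4,5,6}
Reach set: {0,2,3,4,5,6}
trace reaching 5: a·tau

Answer: REACHABLE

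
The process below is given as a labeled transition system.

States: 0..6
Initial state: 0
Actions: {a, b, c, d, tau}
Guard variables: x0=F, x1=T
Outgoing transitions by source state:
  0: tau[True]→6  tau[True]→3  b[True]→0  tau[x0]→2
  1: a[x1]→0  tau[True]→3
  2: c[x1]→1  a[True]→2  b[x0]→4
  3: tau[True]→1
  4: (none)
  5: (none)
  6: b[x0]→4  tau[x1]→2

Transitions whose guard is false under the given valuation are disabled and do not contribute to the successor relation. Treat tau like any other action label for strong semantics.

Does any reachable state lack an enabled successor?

Answer: DEADLOCK-FREE

Analysis:
Reach set: {0,1,2,3,6}
  0: b→0  tau→3  tau→6  [3 out]
  1: a→0  tau→3  [2 out]
  2: a→2  c→1  [2 out]
  3: tau→1  [1 out]
  6: tau→2  [1 out]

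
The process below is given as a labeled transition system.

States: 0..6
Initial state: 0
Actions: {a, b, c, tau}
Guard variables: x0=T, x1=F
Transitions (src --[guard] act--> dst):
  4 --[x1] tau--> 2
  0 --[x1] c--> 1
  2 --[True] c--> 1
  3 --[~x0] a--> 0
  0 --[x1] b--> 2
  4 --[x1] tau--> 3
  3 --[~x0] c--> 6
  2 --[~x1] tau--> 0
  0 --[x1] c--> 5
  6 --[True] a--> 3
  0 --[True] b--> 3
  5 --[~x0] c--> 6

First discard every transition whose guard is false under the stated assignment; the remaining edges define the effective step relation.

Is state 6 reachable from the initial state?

Guard filter leaves 4 enabled edge(s).
Layer 0: {0}
Layer 1: {3}  now seen {0,3}
R = {0,3}

Answer: UNREACHABLE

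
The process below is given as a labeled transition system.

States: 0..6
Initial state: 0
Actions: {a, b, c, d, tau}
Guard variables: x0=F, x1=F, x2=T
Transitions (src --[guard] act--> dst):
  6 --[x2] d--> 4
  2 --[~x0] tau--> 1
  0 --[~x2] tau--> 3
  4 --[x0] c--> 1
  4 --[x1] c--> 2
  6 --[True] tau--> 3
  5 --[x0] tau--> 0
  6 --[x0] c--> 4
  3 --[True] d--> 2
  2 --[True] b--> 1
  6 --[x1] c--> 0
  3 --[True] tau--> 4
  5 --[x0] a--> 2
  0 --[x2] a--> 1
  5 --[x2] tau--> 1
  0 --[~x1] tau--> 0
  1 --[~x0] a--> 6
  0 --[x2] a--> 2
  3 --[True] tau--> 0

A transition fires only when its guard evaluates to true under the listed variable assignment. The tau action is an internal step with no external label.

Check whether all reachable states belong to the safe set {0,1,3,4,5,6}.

Inv-set: {0,1,3,4,5,6}
Reachable = {0,1,2,3,4,6}
  0: ✓
  1: ✓
  2: ✗ unsafe
  3: ✓
  4: ✓
  6: ✓
witness against invariant: a → 2

Answer: INVARIANT VIOLATED at state 2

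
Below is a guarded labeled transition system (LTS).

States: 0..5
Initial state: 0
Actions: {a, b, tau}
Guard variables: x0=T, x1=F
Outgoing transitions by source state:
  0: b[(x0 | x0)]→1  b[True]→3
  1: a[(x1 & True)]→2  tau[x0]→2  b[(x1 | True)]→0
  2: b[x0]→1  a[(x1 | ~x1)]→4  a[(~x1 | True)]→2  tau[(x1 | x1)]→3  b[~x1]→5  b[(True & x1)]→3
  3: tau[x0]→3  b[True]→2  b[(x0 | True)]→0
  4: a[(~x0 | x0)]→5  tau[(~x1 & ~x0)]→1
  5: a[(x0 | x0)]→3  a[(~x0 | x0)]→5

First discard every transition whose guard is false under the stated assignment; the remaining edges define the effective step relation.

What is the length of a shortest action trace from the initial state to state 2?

Answer: 2

Analysis:
Layered search for 2:
  Layer 0: {0}
  Layer 1: {1,3}
  Layer 2: {2}
depth(2)=2, e.g. b·tau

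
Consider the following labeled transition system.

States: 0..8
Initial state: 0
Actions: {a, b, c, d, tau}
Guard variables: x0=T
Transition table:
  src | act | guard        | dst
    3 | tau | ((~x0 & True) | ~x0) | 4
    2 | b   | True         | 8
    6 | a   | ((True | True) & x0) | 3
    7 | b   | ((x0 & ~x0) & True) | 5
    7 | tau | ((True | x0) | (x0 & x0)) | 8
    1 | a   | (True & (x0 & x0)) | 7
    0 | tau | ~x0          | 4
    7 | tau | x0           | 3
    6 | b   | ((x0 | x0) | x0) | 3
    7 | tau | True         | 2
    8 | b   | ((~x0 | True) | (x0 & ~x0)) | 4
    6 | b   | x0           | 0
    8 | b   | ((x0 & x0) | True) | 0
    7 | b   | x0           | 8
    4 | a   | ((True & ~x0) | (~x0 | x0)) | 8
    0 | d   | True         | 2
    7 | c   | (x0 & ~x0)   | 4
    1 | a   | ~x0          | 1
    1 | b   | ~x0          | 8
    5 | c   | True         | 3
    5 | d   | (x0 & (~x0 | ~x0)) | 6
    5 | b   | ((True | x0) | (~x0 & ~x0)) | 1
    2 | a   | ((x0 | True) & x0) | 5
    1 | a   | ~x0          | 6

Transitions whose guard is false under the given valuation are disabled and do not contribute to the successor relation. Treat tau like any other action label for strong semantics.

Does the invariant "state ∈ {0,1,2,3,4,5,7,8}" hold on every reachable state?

Inv-set: {0,1,2,3,4,5,7,8}
Reachable = {0,1,2,3,4,5,7,8}
  0: ✓
  1: ✓
  2: ✓
  3: ✓
  4: ✓
  5: ✓
  7: ✓
  8: ✓

Answer: INVARIANT HOLDS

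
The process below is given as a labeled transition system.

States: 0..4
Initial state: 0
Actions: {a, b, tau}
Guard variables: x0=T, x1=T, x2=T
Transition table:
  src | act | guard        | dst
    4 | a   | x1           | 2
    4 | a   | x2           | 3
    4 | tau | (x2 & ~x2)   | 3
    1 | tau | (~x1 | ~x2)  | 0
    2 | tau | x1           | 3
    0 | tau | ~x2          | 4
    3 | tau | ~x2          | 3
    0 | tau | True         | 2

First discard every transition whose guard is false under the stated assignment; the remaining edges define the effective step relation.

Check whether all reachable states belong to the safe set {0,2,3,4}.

Answer: INVARIANT HOLDS

Trace:
Safe = {0,2,3,4}
R = {0,2,3}
  0: ok
  2: ok
  3: ok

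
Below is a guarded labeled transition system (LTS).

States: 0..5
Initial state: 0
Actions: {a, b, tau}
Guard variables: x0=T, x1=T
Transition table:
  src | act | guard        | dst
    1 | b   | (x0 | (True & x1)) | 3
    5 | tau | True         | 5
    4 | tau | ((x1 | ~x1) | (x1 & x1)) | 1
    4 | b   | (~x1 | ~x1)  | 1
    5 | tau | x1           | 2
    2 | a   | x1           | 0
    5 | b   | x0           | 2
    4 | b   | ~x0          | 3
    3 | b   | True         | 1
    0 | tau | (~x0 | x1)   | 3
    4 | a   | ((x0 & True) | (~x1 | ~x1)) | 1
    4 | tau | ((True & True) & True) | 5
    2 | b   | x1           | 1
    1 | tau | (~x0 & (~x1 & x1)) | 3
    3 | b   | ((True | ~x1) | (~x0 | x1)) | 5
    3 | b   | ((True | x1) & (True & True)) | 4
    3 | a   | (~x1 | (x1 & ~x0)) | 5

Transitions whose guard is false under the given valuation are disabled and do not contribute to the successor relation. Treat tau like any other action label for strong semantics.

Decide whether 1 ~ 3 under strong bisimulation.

Answer: NOT BISIMILAR

Trace:
Bisimulation quotient by refinement:
  P[0] = {{0,1,2,3,4,5}}
  P[1] = {{0},{1,3},{2},{4},{5}}
  P[2] = {{0},{1},{2},{3},{4},{5}}
Fixed point at round 3; 6 class(es).
1∈{1}, 3∈{3}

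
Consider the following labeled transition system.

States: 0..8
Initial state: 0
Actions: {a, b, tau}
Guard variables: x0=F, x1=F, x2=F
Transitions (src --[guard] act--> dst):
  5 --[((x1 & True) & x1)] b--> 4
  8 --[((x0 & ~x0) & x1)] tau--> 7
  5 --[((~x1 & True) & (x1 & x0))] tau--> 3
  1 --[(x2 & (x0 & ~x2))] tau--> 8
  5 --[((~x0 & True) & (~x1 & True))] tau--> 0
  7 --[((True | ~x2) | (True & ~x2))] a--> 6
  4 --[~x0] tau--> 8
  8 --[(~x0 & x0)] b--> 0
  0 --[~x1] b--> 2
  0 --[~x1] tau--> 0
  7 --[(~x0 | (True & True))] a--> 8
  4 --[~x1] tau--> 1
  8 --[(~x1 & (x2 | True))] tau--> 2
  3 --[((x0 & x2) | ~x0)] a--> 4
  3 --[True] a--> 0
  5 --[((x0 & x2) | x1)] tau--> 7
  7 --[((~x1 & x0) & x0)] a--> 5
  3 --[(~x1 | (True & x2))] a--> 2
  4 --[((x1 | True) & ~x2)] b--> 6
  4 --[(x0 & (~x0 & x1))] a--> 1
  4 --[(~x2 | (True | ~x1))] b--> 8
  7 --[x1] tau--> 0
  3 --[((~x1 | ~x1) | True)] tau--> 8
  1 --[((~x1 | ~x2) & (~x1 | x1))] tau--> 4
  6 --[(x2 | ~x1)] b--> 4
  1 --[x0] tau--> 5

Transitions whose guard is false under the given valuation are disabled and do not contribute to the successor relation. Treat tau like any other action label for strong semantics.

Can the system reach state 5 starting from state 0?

Answer: UNREACHABLE

Working:
Guard filter leaves 16 enabled edge(s).
L0 = {0}
L1 = {2}  cumulative {0,2}
R = {0,2}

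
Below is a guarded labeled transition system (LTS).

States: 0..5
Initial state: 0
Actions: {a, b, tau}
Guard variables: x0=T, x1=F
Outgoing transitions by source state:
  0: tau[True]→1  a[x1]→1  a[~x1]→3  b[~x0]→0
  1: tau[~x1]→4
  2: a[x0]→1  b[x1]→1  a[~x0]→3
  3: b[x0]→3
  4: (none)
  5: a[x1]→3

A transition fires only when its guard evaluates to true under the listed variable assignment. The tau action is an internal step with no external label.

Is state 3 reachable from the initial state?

Answer: REACHABLE

Trace:
5 transition(s) survive guard evaluation.
L0 = {0}
L1 = {1,3}  now seen {0,1,3}
L2 = {4}  now seen {0,1,3,4}
Reach set: {0,1,3,4}
witness 3: a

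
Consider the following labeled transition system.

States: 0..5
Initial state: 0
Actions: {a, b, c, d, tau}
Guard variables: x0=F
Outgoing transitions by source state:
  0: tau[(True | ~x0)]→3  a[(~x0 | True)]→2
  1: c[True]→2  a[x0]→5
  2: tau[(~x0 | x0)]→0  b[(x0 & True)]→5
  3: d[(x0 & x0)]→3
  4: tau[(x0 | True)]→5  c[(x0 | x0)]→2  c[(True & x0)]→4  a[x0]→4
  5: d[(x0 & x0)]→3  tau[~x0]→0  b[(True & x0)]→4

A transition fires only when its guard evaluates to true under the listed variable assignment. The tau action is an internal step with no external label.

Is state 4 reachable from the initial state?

Guard filter leaves 6 enabled edge(s).
depth 0: {0}
depth 1: {2,3}  total {0,2,3}
Reach set: {0,2,3}

Answer: UNREACHABLE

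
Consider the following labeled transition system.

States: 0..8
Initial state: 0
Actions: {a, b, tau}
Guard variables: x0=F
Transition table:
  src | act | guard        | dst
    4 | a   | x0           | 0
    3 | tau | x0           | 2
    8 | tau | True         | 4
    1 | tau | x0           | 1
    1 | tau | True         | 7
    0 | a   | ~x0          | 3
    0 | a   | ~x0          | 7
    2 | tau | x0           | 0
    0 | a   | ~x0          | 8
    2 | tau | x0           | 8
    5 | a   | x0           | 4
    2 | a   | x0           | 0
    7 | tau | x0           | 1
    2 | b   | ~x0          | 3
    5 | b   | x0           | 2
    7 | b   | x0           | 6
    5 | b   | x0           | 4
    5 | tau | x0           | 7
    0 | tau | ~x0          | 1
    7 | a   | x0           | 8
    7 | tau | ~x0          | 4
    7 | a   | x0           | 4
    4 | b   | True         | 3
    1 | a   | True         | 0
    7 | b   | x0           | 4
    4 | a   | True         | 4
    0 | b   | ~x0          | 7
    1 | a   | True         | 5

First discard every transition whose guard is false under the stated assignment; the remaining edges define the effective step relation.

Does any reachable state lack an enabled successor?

R = {0,1,3,4,5,7,8}
  0: a→3  a→7  a→8  b→7  tau→1  [5 out]
  1: a→0  a→5  tau→7  [3 out]
  3: ∅  [STUCK]
  4: a→4  b→3  [2 out]
  5: ∅  [STUCK]
  7: tau→4  [1 out]
  8: tau→4  [1 out]
trace reaching 3: a

Answer: DEADLOCK at state 3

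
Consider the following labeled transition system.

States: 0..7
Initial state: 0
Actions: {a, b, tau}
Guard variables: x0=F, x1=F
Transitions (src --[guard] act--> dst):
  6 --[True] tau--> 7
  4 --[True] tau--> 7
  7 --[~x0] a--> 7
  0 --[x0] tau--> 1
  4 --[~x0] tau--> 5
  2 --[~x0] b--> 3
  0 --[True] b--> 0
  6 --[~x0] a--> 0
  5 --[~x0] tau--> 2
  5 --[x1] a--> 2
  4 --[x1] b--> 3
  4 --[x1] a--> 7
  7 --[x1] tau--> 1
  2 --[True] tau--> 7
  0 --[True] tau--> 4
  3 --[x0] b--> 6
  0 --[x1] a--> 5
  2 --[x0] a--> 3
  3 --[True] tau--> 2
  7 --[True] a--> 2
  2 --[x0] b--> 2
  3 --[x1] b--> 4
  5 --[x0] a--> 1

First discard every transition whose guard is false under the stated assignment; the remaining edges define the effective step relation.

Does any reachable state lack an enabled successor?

Reachable = {0,2,3,4,5,7}
  0: b→0  tau→4  [2 out]
  2: b→3  tau→7  [2 out]
  3: tau→2  [1 out]
  4: tau→5  tau→7  [2 out]
  5: tau→2  [1 out]
  7: a→2  a→7  [2 out]

Answer: DEADLOCK-FREE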